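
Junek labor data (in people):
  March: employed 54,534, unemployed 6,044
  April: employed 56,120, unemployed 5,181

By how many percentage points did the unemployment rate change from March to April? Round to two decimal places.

The unemployment rate changed by −1.53 percentage points.

March: labor force = 54,534 + 6,044 = 60,578; u = 6,044/60,578 = 9.98%.
April: labor force = 56,120 + 5,181 = 61,301; u = 5,181/61,301 = 8.45%.
Change = 8.45% − 9.98% = −1.53 pp.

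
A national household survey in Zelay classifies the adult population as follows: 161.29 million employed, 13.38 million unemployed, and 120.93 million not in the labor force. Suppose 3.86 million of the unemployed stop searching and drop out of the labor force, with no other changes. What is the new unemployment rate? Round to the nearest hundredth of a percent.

Initially, labor force = 161.29 + 13.38 = 174.67 million, so u = 13.38/174.67 = 7.66%.
After the change, unemployed and labor force both fall by 3.86 → E = 161.29, U = 9.52, labor force = 170.81 million.
New unemployment rate = 9.52 / 170.81 = 5.57%.

New unemployment rate ≈ 5.57%.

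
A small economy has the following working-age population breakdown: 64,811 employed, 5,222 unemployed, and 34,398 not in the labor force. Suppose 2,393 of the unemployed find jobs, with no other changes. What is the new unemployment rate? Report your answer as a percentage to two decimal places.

Initially, labor force = 64,811 + 5,222 = 70,033, so u = 5,222/70,033 = 7.46%.
After the change, unemployed falls and employed rises by 2,393; labor force unchanged → E = 67,204, U = 2,829, labor force = 70,033.
New unemployment rate = 2,829 / 70,033 = 4.04%.

New unemployment rate ≈ 4.04%.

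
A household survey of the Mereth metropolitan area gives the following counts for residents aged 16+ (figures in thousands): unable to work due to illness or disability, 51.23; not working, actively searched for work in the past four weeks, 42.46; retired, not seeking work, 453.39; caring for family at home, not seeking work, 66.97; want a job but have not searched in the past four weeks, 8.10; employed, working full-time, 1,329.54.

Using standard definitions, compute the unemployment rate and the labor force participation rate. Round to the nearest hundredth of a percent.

Unemployment rate ≈ 3.09%; labor force participation rate ≈ 70.30%.

Employed = 1,329.54 thousand.
Unemployed = 42.46 thousand.
Labor force = 1,329.54 + 42.46 = 1,372.00 thousand.
Not in labor force = 51.23 + 453.39 + 66.97 + 8.10 = 579.69 thousand (those not working and not actively searching are outside the labor force — including those who want a job but have given up searching).
Civilian working-age population = 1,372.00 + 579.69 = 1,951.69 thousand.
Unemployment rate = 42.46 / 1,372.00 = 3.09%.
Labor force participation rate = 1,372.00 / 1,951.69 = 70.30%.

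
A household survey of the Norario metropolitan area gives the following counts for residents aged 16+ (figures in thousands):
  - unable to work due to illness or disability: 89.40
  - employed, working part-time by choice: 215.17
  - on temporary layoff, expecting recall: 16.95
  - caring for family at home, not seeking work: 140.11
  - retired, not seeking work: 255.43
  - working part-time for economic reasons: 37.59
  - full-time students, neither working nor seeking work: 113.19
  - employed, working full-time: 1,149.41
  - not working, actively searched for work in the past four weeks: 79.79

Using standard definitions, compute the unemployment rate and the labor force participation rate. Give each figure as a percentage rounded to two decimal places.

Unemployment rate ≈ 6.45%; labor force participation rate ≈ 71.48%.

Employed = 215.17 + 37.59 + 1,149.41 = 1,402.17 thousand (anyone who worked, including part-time for economic reasons, counts as employed).
Unemployed = 16.95 + 79.79 = 96.74 thousand (jobless and actively searching, or on temporary layoff).
Labor force = 1,402.17 + 96.74 = 1,498.91 thousand.
Not in labor force = 89.40 + 140.11 + 255.43 + 113.19 = 598.13 thousand (those not working and not actively searching are outside the labor force).
Civilian working-age population = 1,498.91 + 598.13 = 2,097.04 thousand.
Unemployment rate = 96.74 / 1,498.91 = 6.45%.
Labor force participation rate = 1,498.91 / 2,097.04 = 71.48%.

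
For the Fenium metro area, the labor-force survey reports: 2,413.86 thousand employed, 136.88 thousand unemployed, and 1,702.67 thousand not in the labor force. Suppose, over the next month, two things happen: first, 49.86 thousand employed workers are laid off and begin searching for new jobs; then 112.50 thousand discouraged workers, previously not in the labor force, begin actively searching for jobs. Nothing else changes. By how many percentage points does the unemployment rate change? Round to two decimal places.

Initially, labor force = 2,413.86 + 136.88 = 2,550.74 thousand, so u = 136.88/2,550.74 = 5.37%.
After the first change, employed falls and unemployed rises by 49.86; labor force unchanged → E = 2,364.00, U = 186.74, labor force = 2,550.74 thousand.
After the second change, unemployed and labor force both rise by 112.50 → E = 2,364.00, U = 299.24, labor force = 2,663.24 thousand.
New unemployment rate = 299.24 / 2,663.24 = 11.24%.
Change = 11.24% − 5.37% = +5.87 percentage points.

The unemployment rate changes by +5.87 percentage points.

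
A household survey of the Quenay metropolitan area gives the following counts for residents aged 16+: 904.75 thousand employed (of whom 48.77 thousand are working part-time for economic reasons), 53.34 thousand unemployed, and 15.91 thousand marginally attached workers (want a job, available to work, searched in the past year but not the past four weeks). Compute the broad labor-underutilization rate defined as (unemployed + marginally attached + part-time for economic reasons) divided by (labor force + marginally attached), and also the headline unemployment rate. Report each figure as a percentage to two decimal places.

Broad underutilization rate ≈ 12.12%; headline unemployment rate ≈ 5.57%.

Labor force = 904.75 + 53.34 = 958.09 thousand.
Numerator = 53.34 + 15.91 + 48.77 = 118.02 thousand.
Denominator = 958.09 + 15.91 = 974.00 thousand.
Broad rate = 118.02 / 974.00 = 12.12%.
Headline unemployment rate = 53.34 / 958.09 = 5.57%.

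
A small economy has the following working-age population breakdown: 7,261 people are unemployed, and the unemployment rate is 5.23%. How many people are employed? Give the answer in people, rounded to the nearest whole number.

About 131,573 are employed.

Labor force = U / u = 7,261 / 0.0523 ≈ 138,834.
Employed = labor force − unemployed = 138,834 − 7,261 = 131,573.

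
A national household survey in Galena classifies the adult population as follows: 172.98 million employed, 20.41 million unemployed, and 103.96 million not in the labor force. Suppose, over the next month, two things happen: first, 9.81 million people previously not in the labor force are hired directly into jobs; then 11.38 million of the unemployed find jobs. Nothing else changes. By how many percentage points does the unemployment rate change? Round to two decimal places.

Initially, labor force = 172.98 + 20.41 = 193.39 million, so u = 20.41/193.39 = 10.55%.
After the first change, employed and labor force both rise by 9.81; unemployed unchanged → E = 182.79, U = 20.41, labor force = 203.20 million.
After the second change, unemployed falls and employed rises by 11.38; labor force unchanged → E = 194.17, U = 9.03, labor force = 203.20 million.
New unemployment rate = 9.03 / 203.20 = 4.44%.
Change = 4.44% − 10.55% = −6.11 percentage points.

The unemployment rate changes by −6.11 percentage points.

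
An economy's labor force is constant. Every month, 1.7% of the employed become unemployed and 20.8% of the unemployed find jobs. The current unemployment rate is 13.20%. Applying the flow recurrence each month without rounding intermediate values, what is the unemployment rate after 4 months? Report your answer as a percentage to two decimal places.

Unemployment rate after four months ≈ 9.59%.

With a fixed labor force, u_{t+1} = u_t + s·(1−u_t) − f·u_t = u_t·(1−s−f) + s.
Here 1−s−f = 0.775 and s = 0.017.
u_1 = 0.132000 × 0.775 + 0.017 = 0.119300.
u_2 = 0.119300 × 0.775 + 0.017 = 0.109458.
u_3 = 0.109458 × 0.775 + 0.017 = 0.101830.
u_4 = 0.101830 × 0.775 + 0.017 = 0.095918.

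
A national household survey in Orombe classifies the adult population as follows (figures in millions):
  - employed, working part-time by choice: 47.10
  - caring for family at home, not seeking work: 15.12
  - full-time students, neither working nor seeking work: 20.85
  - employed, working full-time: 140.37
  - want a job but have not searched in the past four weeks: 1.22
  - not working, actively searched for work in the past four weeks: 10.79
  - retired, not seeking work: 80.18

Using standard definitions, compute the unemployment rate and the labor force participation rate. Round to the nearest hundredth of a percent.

Unemployment rate ≈ 5.44%; labor force participation rate ≈ 62.81%.

Employed = 47.10 + 140.37 = 187.47 million.
Unemployed = 10.79 million.
Labor force = 187.47 + 10.79 = 198.26 million.
Not in labor force = 15.12 + 20.85 + 1.22 + 80.18 = 117.37 million (those not working and not actively searching are outside the labor force — including those who want a job but have given up searching).
Civilian working-age population = 198.26 + 117.37 = 315.63 million.
Unemployment rate = 10.79 / 198.26 = 5.44%.
Labor force participation rate = 198.26 / 315.63 = 62.81%.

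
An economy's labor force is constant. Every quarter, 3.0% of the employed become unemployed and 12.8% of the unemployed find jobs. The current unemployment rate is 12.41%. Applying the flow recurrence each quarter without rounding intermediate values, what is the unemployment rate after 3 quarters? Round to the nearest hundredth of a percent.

With a fixed labor force, u_{t+1} = u_t + s·(1−u_t) − f·u_t = u_t·(1−s−f) + s.
Here 1−s−f = 0.842 and s = 0.030.
u_1 = 0.124100 × 0.842 + 0.030 = 0.134492.
u_2 = 0.134492 × 0.842 + 0.030 = 0.143242.
u_3 = 0.143242 × 0.842 + 0.030 = 0.150610.

Unemployment rate after three quarters ≈ 15.06%.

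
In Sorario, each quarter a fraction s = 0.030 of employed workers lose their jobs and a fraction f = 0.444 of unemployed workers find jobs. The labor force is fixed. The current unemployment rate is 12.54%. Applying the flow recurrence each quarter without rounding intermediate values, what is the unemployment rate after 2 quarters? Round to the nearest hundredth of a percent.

Unemployment rate after two quarters ≈ 8.05%.

With a fixed labor force, u_{t+1} = u_t + s·(1−u_t) − f·u_t = u_t·(1−s−f) + s.
Here 1−s−f = 0.526 and s = 0.030.
u_1 = 0.125400 × 0.526 + 0.030 = 0.095960.
u_2 = 0.095960 × 0.526 + 0.030 = 0.080475.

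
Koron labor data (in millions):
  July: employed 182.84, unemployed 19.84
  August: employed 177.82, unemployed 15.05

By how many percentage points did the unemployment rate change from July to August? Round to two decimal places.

July: labor force = 182.84 + 19.84 = 202.68; u = 19.84/202.68 = 9.79%.
August: labor force = 177.82 + 15.05 = 192.87; u = 15.05/192.87 = 7.80%.
Change = 7.80% − 9.79% = −1.99 pp.

The unemployment rate changed by −1.99 percentage points.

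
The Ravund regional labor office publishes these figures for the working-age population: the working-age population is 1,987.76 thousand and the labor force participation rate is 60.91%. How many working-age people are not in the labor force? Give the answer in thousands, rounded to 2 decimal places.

About 777.02 thousand are not in the labor force.

Share not in the labor force = 1 − 0.6091 = 0.3909.
Not in labor force = 0.3909 × 1,987.76 ≈ 777.02 thousand.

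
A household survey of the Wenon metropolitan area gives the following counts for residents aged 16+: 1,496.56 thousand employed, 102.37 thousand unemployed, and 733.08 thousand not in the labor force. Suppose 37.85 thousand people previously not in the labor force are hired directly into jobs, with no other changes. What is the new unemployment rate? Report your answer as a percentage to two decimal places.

Initially, labor force = 1,496.56 + 102.37 = 1,598.93 thousand, so u = 102.37/1,598.93 = 6.40%.
After the change, employed and labor force both rise by 37.85; unemployed unchanged → E = 1,534.41, U = 102.37, labor force = 1,636.78 thousand.
New unemployment rate = 102.37 / 1,636.78 = 6.25%.

New unemployment rate ≈ 6.25%.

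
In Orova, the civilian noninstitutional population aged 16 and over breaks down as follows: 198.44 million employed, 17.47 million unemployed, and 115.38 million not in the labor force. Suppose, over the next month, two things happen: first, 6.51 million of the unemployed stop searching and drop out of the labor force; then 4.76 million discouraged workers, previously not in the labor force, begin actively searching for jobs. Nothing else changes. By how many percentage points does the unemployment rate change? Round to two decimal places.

The unemployment rate changes by −0.75 percentage points.

Initially, labor force = 198.44 + 17.47 = 215.91 million, so u = 17.47/215.91 = 8.09%.
After the first change, unemployed and labor force both fall by 6.51 → E = 198.44, U = 10.96, labor force = 209.40 million.
After the second change, unemployed and labor force both rise by 4.76 → E = 198.44, U = 15.72, labor force = 214.16 million.
New unemployment rate = 15.72 / 214.16 = 7.34%.
Change = 7.34% − 8.09% = −0.75 percentage points.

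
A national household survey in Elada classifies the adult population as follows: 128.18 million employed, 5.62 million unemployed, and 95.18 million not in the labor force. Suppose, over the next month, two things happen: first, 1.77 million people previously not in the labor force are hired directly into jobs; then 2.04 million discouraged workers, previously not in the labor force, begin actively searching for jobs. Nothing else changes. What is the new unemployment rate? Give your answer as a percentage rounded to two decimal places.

Initially, labor force = 128.18 + 5.62 = 133.80 million, so u = 5.62/133.80 = 4.20%.
After the first change, employed and labor force both rise by 1.77; unemployed unchanged → E = 129.95, U = 5.62, labor force = 135.57 million.
After the second change, unemployed and labor force both rise by 2.04 → E = 129.95, U = 7.66, labor force = 137.61 million.
New unemployment rate = 7.66 / 137.61 = 5.57%.

New unemployment rate ≈ 5.57%.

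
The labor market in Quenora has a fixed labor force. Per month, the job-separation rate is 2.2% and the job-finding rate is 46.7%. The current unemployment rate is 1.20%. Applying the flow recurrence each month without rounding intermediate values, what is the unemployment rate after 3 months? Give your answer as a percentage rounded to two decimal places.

With a fixed labor force, u_{t+1} = u_t + s·(1−u_t) − f·u_t = u_t·(1−s−f) + s.
Here 1−s−f = 0.511 and s = 0.022.
u_1 = 0.012000 × 0.511 + 0.022 = 0.028132.
u_2 = 0.028132 × 0.511 + 0.022 = 0.036375.
u_3 = 0.036375 × 0.511 + 0.022 = 0.040588.

Unemployment rate after three months ≈ 4.06%.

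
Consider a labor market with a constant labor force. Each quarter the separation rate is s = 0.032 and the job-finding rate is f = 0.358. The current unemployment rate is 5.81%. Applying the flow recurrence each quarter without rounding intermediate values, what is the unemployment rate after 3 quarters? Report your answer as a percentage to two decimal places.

With a fixed labor force, u_{t+1} = u_t + s·(1−u_t) − f·u_t = u_t·(1−s−f) + s.
Here 1−s−f = 0.610 and s = 0.032.
u_1 = 0.058100 × 0.610 + 0.032 = 0.067441.
u_2 = 0.067441 × 0.610 + 0.032 = 0.073139.
u_3 = 0.073139 × 0.610 + 0.032 = 0.076615.

Unemployment rate after three quarters ≈ 7.66%.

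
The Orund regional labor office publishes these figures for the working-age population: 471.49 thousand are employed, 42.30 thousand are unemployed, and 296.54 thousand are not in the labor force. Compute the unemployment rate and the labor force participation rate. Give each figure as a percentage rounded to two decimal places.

Unemployment rate ≈ 8.23%; labor force participation rate ≈ 63.41%.

Labor force = employed + unemployed = 471.49 + 42.30 = 513.79 thousand.
Working-age population = 513.79 + 296.54 = 810.33 thousand.
Unemployment rate = 42.30 / 513.79 = 8.23%.
Labor force participation rate = 513.79 / 810.33 = 63.41%.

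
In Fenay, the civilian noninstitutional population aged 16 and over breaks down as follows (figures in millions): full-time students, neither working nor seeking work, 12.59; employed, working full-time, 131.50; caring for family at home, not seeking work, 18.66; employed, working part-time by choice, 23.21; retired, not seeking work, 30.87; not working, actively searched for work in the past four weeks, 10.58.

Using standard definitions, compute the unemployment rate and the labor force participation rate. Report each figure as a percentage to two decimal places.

Unemployment rate ≈ 6.40%; labor force participation rate ≈ 72.68%.

Employed = 131.50 + 23.21 = 154.71 million.
Unemployed = 10.58 million.
Labor force = 154.71 + 10.58 = 165.29 million.
Not in labor force = 12.59 + 18.66 + 30.87 = 62.12 million (those not working and not actively searching are outside the labor force).
Civilian working-age population = 165.29 + 62.12 = 227.41 million.
Unemployment rate = 10.58 / 165.29 = 6.40%.
Labor force participation rate = 165.29 / 227.41 = 72.68%.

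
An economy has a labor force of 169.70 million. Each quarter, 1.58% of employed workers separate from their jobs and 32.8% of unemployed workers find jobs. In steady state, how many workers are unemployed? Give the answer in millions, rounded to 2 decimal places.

About 7.80 million are unemployed in steady state.

Steady-state unemployment rate u* = s/(s+f) = 1.58/(1.58+32.8) = 0.045957.
Unemployed = u* × labor force = 0.045957 × 169.70 ≈ 7.80 million.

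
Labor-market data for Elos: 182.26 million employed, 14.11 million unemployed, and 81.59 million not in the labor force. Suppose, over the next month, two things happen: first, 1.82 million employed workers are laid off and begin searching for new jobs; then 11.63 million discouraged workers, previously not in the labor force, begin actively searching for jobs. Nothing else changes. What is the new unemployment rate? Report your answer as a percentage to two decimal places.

New unemployment rate ≈ 13.25%.

Initially, labor force = 182.26 + 14.11 = 196.37 million, so u = 14.11/196.37 = 7.19%.
After the first change, employed falls and unemployed rises by 1.82; labor force unchanged → E = 180.44, U = 15.93, labor force = 196.37 million.
After the second change, unemployed and labor force both rise by 11.63 → E = 180.44, U = 27.56, labor force = 208.00 million.
New unemployment rate = 27.56 / 208.00 = 13.25%.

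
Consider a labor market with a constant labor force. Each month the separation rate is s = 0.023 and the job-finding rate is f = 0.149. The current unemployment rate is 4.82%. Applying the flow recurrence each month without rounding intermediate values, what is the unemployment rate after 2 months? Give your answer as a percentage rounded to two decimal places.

With a fixed labor force, u_{t+1} = u_t + s·(1−u_t) − f·u_t = u_t·(1−s−f) + s.
Here 1−s−f = 0.828 and s = 0.023.
u_1 = 0.048200 × 0.828 + 0.023 = 0.062910.
u_2 = 0.062910 × 0.828 + 0.023 = 0.075089.

Unemployment rate after two months ≈ 7.51%.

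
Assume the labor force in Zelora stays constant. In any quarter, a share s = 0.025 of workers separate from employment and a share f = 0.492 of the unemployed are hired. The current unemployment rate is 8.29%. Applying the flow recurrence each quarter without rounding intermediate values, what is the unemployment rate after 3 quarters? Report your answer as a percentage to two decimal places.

Unemployment rate after three quarters ≈ 5.22%.

With a fixed labor force, u_{t+1} = u_t + s·(1−u_t) − f·u_t = u_t·(1−s−f) + s.
Here 1−s−f = 0.483 and s = 0.025.
u_1 = 0.082900 × 0.483 + 0.025 = 0.065041.
u_2 = 0.065041 × 0.483 + 0.025 = 0.056415.
u_3 = 0.056415 × 0.483 + 0.025 = 0.052248.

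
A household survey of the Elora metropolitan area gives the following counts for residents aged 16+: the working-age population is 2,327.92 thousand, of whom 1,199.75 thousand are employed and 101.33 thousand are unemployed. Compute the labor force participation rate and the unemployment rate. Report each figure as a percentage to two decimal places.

Labor force = employed + unemployed = 1,199.75 + 101.33 = 1,301.08 thousand.
Unemployment rate = 101.33 / 1,301.08 = 7.79%.
Labor force participation rate = 1,301.08 / 2,327.92 = 55.89%.

Labor force participation rate ≈ 55.89%; unemployment rate ≈ 7.79%.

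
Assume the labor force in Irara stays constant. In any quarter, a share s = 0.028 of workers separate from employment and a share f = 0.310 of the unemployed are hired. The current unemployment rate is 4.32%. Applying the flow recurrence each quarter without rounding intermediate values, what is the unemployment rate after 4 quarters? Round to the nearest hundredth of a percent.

Unemployment rate after four quarters ≈ 7.52%.

With a fixed labor force, u_{t+1} = u_t + s·(1−u_t) − f·u_t = u_t·(1−s−f) + s.
Here 1−s−f = 0.662 and s = 0.028.
u_1 = 0.043200 × 0.662 + 0.028 = 0.056598.
u_2 = 0.056598 × 0.662 + 0.028 = 0.065468.
u_3 = 0.065468 × 0.662 + 0.028 = 0.071340.
u_4 = 0.071340 × 0.662 + 0.028 = 0.075227.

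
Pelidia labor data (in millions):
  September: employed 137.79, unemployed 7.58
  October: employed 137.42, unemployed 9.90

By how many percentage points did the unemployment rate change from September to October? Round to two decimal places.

The unemployment rate changed by +1.51 percentage points.

September: labor force = 137.79 + 7.58 = 145.37; u = 7.58/145.37 = 5.21%.
October: labor force = 137.42 + 9.90 = 147.32; u = 9.90/147.32 = 6.72%.
Change = 6.72% − 5.21% = +1.51 pp.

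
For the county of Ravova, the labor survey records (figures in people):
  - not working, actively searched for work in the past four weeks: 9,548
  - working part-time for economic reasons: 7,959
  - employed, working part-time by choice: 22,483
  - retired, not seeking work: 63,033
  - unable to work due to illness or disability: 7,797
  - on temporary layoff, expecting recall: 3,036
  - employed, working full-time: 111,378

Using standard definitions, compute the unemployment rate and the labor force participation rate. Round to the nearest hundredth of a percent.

Employed = 7,959 + 22,483 + 111,378 = 141,820 (anyone who worked, including part-time for economic reasons, counts as employed).
Unemployed = 9,548 + 3,036 = 12,584 (jobless and actively searching, or on temporary layoff).
Labor force = 141,820 + 12,584 = 154,404.
Not in labor force = 63,033 + 7,797 = 70,830 (those not working and not actively searching are outside the labor force).
Civilian working-age population = 154,404 + 70,830 = 225,234.
Unemployment rate = 12,584 / 154,404 = 8.15%.
Labor force participation rate = 154,404 / 225,234 = 68.55%.

Unemployment rate ≈ 8.15%; labor force participation rate ≈ 68.55%.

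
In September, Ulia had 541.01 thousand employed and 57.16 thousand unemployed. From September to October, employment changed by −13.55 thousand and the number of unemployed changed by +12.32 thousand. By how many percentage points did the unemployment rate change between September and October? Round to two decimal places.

September: labor force = 541.01 + 57.16 = 598.17; u = 57.16/598.17 = 9.56%.
October: labor force = 527.46 + 69.48 = 596.94; u = 69.48/596.94 = 11.64%.
Change = 11.64% − 9.56% = +2.08 pp.

The unemployment rate changed by +2.08 percentage points.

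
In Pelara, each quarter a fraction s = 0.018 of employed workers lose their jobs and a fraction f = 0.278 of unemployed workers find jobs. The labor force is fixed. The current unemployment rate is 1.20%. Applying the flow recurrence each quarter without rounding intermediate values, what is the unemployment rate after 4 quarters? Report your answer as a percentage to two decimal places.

With a fixed labor force, u_{t+1} = u_t + s·(1−u_t) − f·u_t = u_t·(1−s−f) + s.
Here 1−s−f = 0.704 and s = 0.018.
u_1 = 0.012000 × 0.704 + 0.018 = 0.026448.
u_2 = 0.026448 × 0.704 + 0.018 = 0.036619.
u_3 = 0.036619 × 0.704 + 0.018 = 0.043780.
u_4 = 0.043780 × 0.704 + 0.018 = 0.048821.

Unemployment rate after four quarters ≈ 4.88%.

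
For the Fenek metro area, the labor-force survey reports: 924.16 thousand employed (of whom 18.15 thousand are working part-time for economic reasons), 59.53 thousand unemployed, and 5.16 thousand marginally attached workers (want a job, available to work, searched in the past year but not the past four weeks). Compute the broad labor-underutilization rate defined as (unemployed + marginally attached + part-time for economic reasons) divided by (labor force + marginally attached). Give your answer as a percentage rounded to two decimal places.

Labor force = 924.16 + 59.53 = 983.69 thousand.
Numerator = 59.53 + 5.16 + 18.15 = 82.84 thousand.
Denominator = 983.69 + 5.16 = 988.85 thousand.
Broad rate = 82.84 / 988.85 = 8.38%.

Broad underutilization rate ≈ 8.38%.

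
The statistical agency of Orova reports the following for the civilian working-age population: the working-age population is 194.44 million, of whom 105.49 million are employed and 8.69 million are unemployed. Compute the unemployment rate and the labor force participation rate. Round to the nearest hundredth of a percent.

Unemployment rate ≈ 7.61%; labor force participation rate ≈ 58.72%.

Labor force = employed + unemployed = 105.49 + 8.69 = 114.18 million.
Unemployment rate = 8.69 / 114.18 = 7.61%.
Labor force participation rate = 114.18 / 194.44 = 58.72%.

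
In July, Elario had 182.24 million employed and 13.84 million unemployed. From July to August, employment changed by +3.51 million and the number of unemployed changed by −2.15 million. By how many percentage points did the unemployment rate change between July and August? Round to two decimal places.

The unemployment rate changed by −1.14 percentage points.

July: labor force = 182.24 + 13.84 = 196.08; u = 13.84/196.08 = 7.06%.
August: labor force = 185.75 + 11.69 = 197.44; u = 11.69/197.44 = 5.92%.
Change = 5.92% − 7.06% = −1.14 pp.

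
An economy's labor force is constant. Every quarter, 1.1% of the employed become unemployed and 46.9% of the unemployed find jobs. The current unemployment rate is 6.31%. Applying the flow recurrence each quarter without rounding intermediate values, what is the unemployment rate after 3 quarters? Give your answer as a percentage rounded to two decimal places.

With a fixed labor force, u_{t+1} = u_t + s·(1−u_t) − f·u_t = u_t·(1−s−f) + s.
Here 1−s−f = 0.520 and s = 0.011.
u_1 = 0.063100 × 0.520 + 0.011 = 0.043812.
u_2 = 0.043812 × 0.520 + 0.011 = 0.033782.
u_3 = 0.033782 × 0.520 + 0.011 = 0.028567.

Unemployment rate after three quarters ≈ 2.86%.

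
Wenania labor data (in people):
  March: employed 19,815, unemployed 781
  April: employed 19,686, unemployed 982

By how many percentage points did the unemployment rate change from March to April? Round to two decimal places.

March: labor force = 19,815 + 781 = 20,596; u = 781/20,596 = 3.79%.
April: labor force = 19,686 + 982 = 20,668; u = 982/20,668 = 4.75%.
Change = 4.75% − 3.79% = +0.96 pp.

The unemployment rate changed by +0.96 percentage points.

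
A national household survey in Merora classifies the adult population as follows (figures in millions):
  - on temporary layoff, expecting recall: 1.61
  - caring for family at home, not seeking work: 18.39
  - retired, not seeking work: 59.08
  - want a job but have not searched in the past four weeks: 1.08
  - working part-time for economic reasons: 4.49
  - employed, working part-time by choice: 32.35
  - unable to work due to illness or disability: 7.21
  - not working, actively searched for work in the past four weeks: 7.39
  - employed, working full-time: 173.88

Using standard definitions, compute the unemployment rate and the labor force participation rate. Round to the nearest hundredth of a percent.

Employed = 4.49 + 32.35 + 173.88 = 210.72 million (anyone who worked, including part-time for economic reasons, counts as employed).
Unemployed = 1.61 + 7.39 = 9.00 million (jobless and actively searching, or on temporary layoff).
Labor force = 210.72 + 9.00 = 219.72 million.
Not in labor force = 18.39 + 59.08 + 1.08 + 7.21 = 85.76 million (those not working and not actively searching are outside the labor force — including those who want a job but have given up searching).
Civilian working-age population = 219.72 + 85.76 = 305.48 million.
Unemployment rate = 9.00 / 219.72 = 4.10%.
Labor force participation rate = 219.72 / 305.48 = 71.93%.

Unemployment rate ≈ 4.10%; labor force participation rate ≈ 71.93%.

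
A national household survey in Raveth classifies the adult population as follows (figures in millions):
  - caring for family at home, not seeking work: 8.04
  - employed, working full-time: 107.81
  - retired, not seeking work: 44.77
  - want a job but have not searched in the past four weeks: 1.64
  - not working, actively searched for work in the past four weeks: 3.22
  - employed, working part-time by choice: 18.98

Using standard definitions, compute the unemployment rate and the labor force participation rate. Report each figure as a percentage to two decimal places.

Employed = 107.81 + 18.98 = 126.79 million.
Unemployed = 3.22 million.
Labor force = 126.79 + 3.22 = 130.01 million.
Not in labor force = 8.04 + 44.77 + 1.64 = 54.45 million (those not working and not actively searching are outside the labor force — including those who want a job but have given up searching).
Civilian working-age population = 130.01 + 54.45 = 184.46 million.
Unemployment rate = 3.22 / 130.01 = 2.48%.
Labor force participation rate = 130.01 / 184.46 = 70.48%.

Unemployment rate ≈ 2.48%; labor force participation rate ≈ 70.48%.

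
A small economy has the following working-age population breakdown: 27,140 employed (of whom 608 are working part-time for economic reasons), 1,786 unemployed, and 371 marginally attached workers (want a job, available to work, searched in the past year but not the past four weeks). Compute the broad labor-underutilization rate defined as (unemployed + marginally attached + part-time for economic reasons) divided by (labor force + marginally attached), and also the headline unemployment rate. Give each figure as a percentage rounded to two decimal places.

Labor force = 27,140 + 1,786 = 28,926.
Numerator = 1,786 + 371 + 608 = 2,765.
Denominator = 28,926 + 371 = 29,297.
Broad rate = 2,765 / 29,297 = 9.44%.
Headline unemployment rate = 1,786 / 28,926 = 6.17%.

Broad underutilization rate ≈ 9.44%; headline unemployment rate ≈ 6.17%.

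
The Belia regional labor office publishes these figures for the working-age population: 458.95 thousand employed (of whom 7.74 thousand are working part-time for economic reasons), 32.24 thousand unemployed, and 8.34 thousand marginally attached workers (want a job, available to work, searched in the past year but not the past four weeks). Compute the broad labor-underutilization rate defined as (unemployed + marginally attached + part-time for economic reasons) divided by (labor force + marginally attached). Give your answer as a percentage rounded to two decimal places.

Broad underutilization rate ≈ 9.67%.

Labor force = 458.95 + 32.24 = 491.19 thousand.
Numerator = 32.24 + 8.34 + 7.74 = 48.32 thousand.
Denominator = 491.19 + 8.34 = 499.53 thousand.
Broad rate = 48.32 / 499.53 = 9.67%.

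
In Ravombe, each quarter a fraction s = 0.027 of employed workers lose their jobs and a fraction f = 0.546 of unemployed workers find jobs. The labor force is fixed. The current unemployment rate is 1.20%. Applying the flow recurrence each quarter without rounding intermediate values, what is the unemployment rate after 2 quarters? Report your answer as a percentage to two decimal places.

Unemployment rate after two quarters ≈ 4.07%.

With a fixed labor force, u_{t+1} = u_t + s·(1−u_t) − f·u_t = u_t·(1−s−f) + s.
Here 1−s−f = 0.427 and s = 0.027.
u_1 = 0.012000 × 0.427 + 0.027 = 0.032124.
u_2 = 0.032124 × 0.427 + 0.027 = 0.040717.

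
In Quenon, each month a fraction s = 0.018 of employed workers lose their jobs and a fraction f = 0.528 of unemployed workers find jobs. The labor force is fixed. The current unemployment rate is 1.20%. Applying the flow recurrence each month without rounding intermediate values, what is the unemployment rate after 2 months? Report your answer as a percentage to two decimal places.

With a fixed labor force, u_{t+1} = u_t + s·(1−u_t) − f·u_t = u_t·(1−s−f) + s.
Here 1−s−f = 0.454 and s = 0.018.
u_1 = 0.012000 × 0.454 + 0.018 = 0.023448.
u_2 = 0.023448 × 0.454 + 0.018 = 0.028645.

Unemployment rate after two months ≈ 2.86%.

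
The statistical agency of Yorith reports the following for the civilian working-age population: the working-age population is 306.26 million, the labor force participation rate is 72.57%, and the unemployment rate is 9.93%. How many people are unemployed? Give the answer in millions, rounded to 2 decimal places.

Labor force = 0.7257 × 306.26 = 222.25 million.
Unemployed = 0.0993 × 222.25 ≈ 22.07 million.

About 22.07 million are unemployed.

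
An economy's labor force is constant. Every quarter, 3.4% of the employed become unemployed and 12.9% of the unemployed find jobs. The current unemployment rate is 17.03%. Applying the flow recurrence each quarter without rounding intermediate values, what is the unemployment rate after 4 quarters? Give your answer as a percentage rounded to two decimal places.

Unemployment rate after four quarters ≈ 18.98%.

With a fixed labor force, u_{t+1} = u_t + s·(1−u_t) − f·u_t = u_t·(1−s−f) + s.
Here 1−s−f = 0.837 and s = 0.034.
u_1 = 0.170300 × 0.837 + 0.034 = 0.176541.
u_2 = 0.176541 × 0.837 + 0.034 = 0.181765.
u_3 = 0.181765 × 0.837 + 0.034 = 0.186137.
u_4 = 0.186137 × 0.837 + 0.034 = 0.189797.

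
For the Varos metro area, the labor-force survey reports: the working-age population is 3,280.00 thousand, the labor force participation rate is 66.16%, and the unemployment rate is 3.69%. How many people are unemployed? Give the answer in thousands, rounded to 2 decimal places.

About 80.07 thousand are unemployed.

Labor force = 0.6616 × 3,280.00 = 2,170.05 thousand.
Unemployed = 0.0369 × 2,170.05 ≈ 80.07 thousand.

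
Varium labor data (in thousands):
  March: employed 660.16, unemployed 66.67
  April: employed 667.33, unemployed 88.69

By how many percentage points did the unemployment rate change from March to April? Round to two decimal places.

March: labor force = 660.16 + 66.67 = 726.83; u = 66.67/726.83 = 9.17%.
April: labor force = 667.33 + 88.69 = 756.02; u = 88.69/756.02 = 11.73%.
Change = 11.73% − 9.17% = +2.56 pp.

The unemployment rate changed by +2.56 percentage points.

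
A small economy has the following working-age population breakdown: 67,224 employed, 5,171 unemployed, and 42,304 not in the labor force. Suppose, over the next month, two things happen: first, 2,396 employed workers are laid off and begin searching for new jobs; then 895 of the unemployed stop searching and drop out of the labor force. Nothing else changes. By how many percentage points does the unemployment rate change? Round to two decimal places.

The unemployment rate changes by +2.19 percentage points.

Initially, labor force = 67,224 + 5,171 = 72,395, so u = 5,171/72,395 = 7.14%.
After the first change, employed falls and unemployed rises by 2,396; labor force unchanged → E = 64,828, U = 7,567, labor force = 72,395.
After the second change, unemployed and labor force both fall by 895 → E = 64,828, U = 6,672, labor force = 71,500.
New unemployment rate = 6,672 / 71,500 = 9.33%.
Change = 9.33% − 7.14% = +2.19 percentage points.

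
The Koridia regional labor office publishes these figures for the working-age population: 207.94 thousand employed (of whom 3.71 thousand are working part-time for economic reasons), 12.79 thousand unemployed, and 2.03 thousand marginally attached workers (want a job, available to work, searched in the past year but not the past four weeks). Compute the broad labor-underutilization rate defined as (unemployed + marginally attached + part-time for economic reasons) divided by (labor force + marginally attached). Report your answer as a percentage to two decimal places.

Labor force = 207.94 + 12.79 = 220.73 thousand.
Numerator = 12.79 + 2.03 + 3.71 = 18.53 thousand.
Denominator = 220.73 + 2.03 = 222.76 thousand.
Broad rate = 18.53 / 222.76 = 8.32%.

Broad underutilization rate ≈ 8.32%.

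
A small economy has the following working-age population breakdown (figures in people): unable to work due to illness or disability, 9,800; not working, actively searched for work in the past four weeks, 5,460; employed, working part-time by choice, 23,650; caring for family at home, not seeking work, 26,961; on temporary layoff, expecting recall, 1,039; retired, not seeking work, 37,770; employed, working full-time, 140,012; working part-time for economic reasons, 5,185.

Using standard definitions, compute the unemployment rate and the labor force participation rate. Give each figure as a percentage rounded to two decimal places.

Employed = 23,650 + 140,012 + 5,185 = 168,847 (anyone who worked, including part-time for economic reasons, counts as employed).
Unemployed = 5,460 + 1,039 = 6,499 (jobless and actively searching, or on temporary layoff).
Labor force = 168,847 + 6,499 = 175,346.
Not in labor force = 9,800 + 26,961 + 37,770 = 74,531 (those not working and not actively searching are outside the labor force).
Civilian working-age population = 175,346 + 74,531 = 249,877.
Unemployment rate = 6,499 / 175,346 = 3.71%.
Labor force participation rate = 175,346 / 249,877 = 70.17%.

Unemployment rate ≈ 3.71%; labor force participation rate ≈ 70.17%.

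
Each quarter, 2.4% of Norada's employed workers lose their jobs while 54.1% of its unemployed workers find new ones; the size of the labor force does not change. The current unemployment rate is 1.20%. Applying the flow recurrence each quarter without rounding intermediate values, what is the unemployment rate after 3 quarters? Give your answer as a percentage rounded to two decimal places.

With a fixed labor force, u_{t+1} = u_t + s·(1−u_t) − f·u_t = u_t·(1−s−f) + s.
Here 1−s−f = 0.435 and s = 0.024.
u_1 = 0.012000 × 0.435 + 0.024 = 0.029220.
u_2 = 0.029220 × 0.435 + 0.024 = 0.036711.
u_3 = 0.036711 × 0.435 + 0.024 = 0.039969.

Unemployment rate after three quarters ≈ 4.00%.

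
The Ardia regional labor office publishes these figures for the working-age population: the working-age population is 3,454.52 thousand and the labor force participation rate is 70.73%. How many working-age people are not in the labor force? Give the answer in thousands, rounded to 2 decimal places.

About 1,011.14 thousand are not in the labor force.

Share not in the labor force = 1 − 0.7073 = 0.2927.
Not in labor force = 0.2927 × 3,454.52 ≈ 1,011.14 thousand.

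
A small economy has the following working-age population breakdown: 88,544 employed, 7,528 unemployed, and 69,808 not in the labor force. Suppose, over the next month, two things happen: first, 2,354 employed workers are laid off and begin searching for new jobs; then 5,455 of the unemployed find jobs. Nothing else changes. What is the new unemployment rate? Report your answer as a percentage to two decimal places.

New unemployment rate ≈ 4.61%.

Initially, labor force = 88,544 + 7,528 = 96,072, so u = 7,528/96,072 = 7.84%.
After the first change, employed falls and unemployed rises by 2,354; labor force unchanged → E = 86,190, U = 9,882, labor force = 96,072.
After the second change, unemployed falls and employed rises by 5,455; labor force unchanged → E = 91,645, U = 4,427, labor force = 96,072.
New unemployment rate = 4,427 / 96,072 = 4.61%.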